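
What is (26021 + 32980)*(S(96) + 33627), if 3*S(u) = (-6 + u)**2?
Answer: 2143329327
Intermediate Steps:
S(u) = (-6 + u)**2/3
(26021 + 32980)*(S(96) + 33627) = (26021 + 32980)*((-6 + 96)**2/3 + 33627) = 59001*((1/3)*90**2 + 33627) = 59001*((1/3)*8100 + 33627) = 59001*(2700 + 33627) = 59001*36327 = 2143329327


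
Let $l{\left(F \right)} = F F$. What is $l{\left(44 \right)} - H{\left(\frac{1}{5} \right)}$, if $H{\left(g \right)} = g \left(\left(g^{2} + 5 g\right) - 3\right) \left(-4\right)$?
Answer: $\frac{241804}{125} \approx 1934.4$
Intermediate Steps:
$l{\left(F \right)} = F^{2}$
$H{\left(g \right)} = - 4 g \left(-3 + g^{2} + 5 g\right)$ ($H{\left(g \right)} = g \left(-3 + g^{2} + 5 g\right) \left(-4\right) = - 4 g \left(-3 + g^{2} + 5 g\right)$)
$l{\left(44 \right)} - H{\left(\frac{1}{5} \right)} = 44^{2} - \frac{4 \left(3 - \left(\frac{1}{5}\right)^{2} - \frac{5}{5}\right)}{5} = 1936 - 4 \cdot \frac{1}{5} \left(3 - \left(\frac{1}{5}\right)^{2} - 1\right) = 1936 - 4 \cdot \frac{1}{5} \left(3 - \frac{1}{25} - 1\right) = 1936 - 4 \cdot \frac{1}{5} \cdot \frac{49}{25} = 1936 - \frac{196}{125} = \frac{241804}{125}$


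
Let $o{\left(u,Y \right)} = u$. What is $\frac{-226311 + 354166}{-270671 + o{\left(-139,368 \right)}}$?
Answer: $- \frac{25571}{54162} \approx -0.47212$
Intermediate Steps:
$\frac{-226311 + 354166}{-270671 + o{\left(-139,368 \right)}} = \frac{-226311 + 354166}{-270671 - 139} = \frac{127855}{-270810} = 127855 \left(- \frac{1}{270810}\right) = - \frac{25571}{54162}$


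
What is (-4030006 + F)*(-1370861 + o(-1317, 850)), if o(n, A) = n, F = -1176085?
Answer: 7143683536198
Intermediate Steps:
(-4030006 + F)*(-1370861 + o(-1317, 850)) = (-4030006 - 1176085)*(-1370861 - 1317) = -5206091*(-1372178) = 7143683536198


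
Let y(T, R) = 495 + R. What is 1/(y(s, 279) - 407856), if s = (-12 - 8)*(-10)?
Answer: -1/407082 ≈ -2.4565e-6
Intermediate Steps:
s = 200 (s = -20*(-10) = 200)
1/(y(s, 279) - 407856) = 1/((495 + 279) - 407856) = 1/(774 - 407856) = 1/(-407082) = -1/407082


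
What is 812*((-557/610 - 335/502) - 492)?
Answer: -30682273412/76555 ≈ -4.0079e+5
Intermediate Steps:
812*((-557/610 - 335/502) - 492) = 812*(-120991/76555 - 492) = 812*(-37786051/76555) = -30682273412/76555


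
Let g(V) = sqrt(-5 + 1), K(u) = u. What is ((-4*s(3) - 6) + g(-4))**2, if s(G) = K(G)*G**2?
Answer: 12992 - 456*I ≈ 12992.0 - 456.0*I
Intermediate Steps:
g(V) = 2*I (g(V) = sqrt(-4) = 2*I)
s(G) = G**3 (s(G) = G*G**2 = G**3)
((-4*s(3) - 6) + g(-4))**2 = ((-4*3**3 - 6) + 2*I)**2 = ((-4*27 - 6) + 2*I)**2 = ((-108 - 6) + 2*I)**2 = (-114 + 2*I)**2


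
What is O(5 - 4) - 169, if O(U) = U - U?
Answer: -169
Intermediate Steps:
O(U) = 0
O(5 - 4) - 169 = 0 - 169 = -169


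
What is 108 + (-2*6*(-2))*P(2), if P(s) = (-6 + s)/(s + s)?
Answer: 84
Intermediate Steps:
P(s) = (-6 + s)/(2*s) (P(s) = (-6 + s)/((2*s)) = (-6 + s)*(1/(2*s)) = (-6 + s)/(2*s))
108 + (-2*6*(-2))*P(2) = 108 + (-2*6*(-2))*((1/2)*(-6 + 2)/2) = 108 + (-12*(-2))*((1/2)*(1/2)*(-4)) = 108 + 24*(-1) = 108 - 24 = 84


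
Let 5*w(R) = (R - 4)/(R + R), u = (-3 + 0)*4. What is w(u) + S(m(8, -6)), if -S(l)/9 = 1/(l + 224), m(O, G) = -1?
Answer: 311/3345 ≈ 0.092975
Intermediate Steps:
S(l) = -9/(224 + l) (S(l) = -9/(l + 224) = -9/(224 + l))
u = -12 (u = -3*4 = -12)
w(R) = (-4 + R)/(10*R) (w(R) = ((R - 4)/(R + R))/5 = ((-4 + R)/((2*R)))/5 = ((-4 + R)*(1/(2*R)))/5 = ((-4 + R)/(2*R))/5 = (-4 + R)/(10*R))
w(u) + S(m(8, -6)) = (⅒)*(-4 - 12)/(-12) - 9/(224 - 1) = (⅒)*(-1/12)*(-16) - 9/223 = 2/15 - 9*1/223 = 2/15 - 9/223 = 311/3345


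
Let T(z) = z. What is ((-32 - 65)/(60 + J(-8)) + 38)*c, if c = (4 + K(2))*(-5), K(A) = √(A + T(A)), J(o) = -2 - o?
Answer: -12055/11 ≈ -1095.9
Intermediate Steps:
K(A) = √2*√A (K(A) = √(A + A) = √(2*A) = √2*√A)
c = -30 (c = (4 + √2*√2)*(-5) = (4 + 2)*(-5) = 6*(-5) = -30)
((-32 - 65)/(60 + J(-8)) + 38)*c = ((-32 - 65)/(60 + (-2 - 1*(-8))) + 38)*(-30) = (-97/(60 + (-2 + 8)) + 38)*(-30) = (-97/(60 + 6) + 38)*(-30) = (-97/66 + 38)*(-30) = (2411/66)*(-30) = -12055/11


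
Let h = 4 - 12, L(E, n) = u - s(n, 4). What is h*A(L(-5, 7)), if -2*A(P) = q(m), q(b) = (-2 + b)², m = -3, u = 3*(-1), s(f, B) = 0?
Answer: 100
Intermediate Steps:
u = -3
L(E, n) = -3 (L(E, n) = -3 - 1*0 = -3 + 0 = -3)
A(P) = -25/2 (A(P) = -(-2 - 3)²/2 = -½*(-5)² = -½*25 = -25/2)
h = -8
h*A(L(-5, 7)) = -8*(-25/2) = 100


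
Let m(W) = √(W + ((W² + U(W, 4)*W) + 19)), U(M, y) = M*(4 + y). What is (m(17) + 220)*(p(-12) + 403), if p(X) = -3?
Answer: 88000 + 1200*√293 ≈ 1.0854e+5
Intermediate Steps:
m(W) = √(19 + W + 9*W²) (m(W) = √(W + ((W² + (W*(4 + 4))*W) + 19)) = √(W + ((W² + (W*8)*W) + 19)) = √(W + ((W² + (8*W)*W) + 19)) = √(W + ((W² + 8*W²) + 19)) = √(W + (9*W² + 19)) = √(W + (19 + 9*W²)) = √(19 + W + 9*W²))
(m(17) + 220)*(p(-12) + 403) = (√(19 + 17 + 9*17²) + 220)*(-3 + 403) = (√(19 + 17 + 9*289) + 220)*400 = (√(19 + 17 + 2601) + 220)*400 = (√2637 + 220)*400 = (3*√293 + 220)*400 = (220 + 3*√293)*400 = 88000 + 1200*√293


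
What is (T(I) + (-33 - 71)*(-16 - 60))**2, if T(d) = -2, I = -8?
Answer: 62441604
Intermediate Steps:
(T(I) + (-33 - 71)*(-16 - 60))**2 = (-2 + (-33 - 71)*(-16 - 60))**2 = (-2 - 104*(-76))**2 = (-2 + 7904)**2 = 7902**2 = 62441604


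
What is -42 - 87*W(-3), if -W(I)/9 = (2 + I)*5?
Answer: -3957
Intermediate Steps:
W(I) = -90 - 45*I (W(I) = -9*(2 + I)*5 = -9*(10 + 5*I) = -90 - 45*I)
-42 - 87*W(-3) = -42 - 87*(-90 - 45*(-3)) = -42 - 87*(-90 + 135) = -42 - 87*45 = -42 - 3915 = -3957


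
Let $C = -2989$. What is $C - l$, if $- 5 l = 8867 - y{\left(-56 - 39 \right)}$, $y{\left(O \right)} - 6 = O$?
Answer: $- \frac{5989}{5} \approx -1197.8$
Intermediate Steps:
$y{\left(O \right)} = 6 + O$
$l = - \frac{8956}{5}$ ($l = - \frac{8867 - \left(6 - 95\right)}{5} = - \frac{8867 - -89}{5} = - \frac{8867 + 89}{5} = \left(- \frac{1}{5}\right) 8956 = - \frac{8956}{5} \approx -1791.2$)
$C - l = -2989 - - \frac{8956}{5} = -2989 + \frac{8956}{5} = - \frac{5989}{5}$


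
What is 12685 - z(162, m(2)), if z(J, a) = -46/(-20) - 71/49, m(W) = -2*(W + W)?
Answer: 6215233/490 ≈ 12684.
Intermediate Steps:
m(W) = -4*W
z(J, a) = 417/490 (z(J, a) = -46*(-1/20) - 71*1/49 = 23/10 - 71/49 = 417/490)
12685 - z(162, m(2)) = 12685 - 1*417/490 = 12685 - 417/490 = 6215233/490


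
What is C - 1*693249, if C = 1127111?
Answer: 433862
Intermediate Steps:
C - 1*693249 = 1127111 - 1*693249 = 1127111 - 693249 = 433862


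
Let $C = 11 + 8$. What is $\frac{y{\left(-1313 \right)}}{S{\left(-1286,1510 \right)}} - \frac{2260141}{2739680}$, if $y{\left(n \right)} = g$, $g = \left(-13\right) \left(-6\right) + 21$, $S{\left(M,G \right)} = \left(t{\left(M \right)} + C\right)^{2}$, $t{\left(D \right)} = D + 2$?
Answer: $- \frac{65753870971}{79710989600} \approx -0.8249$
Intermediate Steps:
$t{\left(D \right)} = 2 + D$
$C = 19$
$S{\left(M,G \right)} = \left(21 + M\right)^{2}$ ($S{\left(M,G \right)} = \left(\left(2 + M\right) + 19\right)^{2} = \left(21 + M\right)^{2}$)
$g = 99$ ($g = 78 + 21 = 99$)
$y{\left(n \right)} = 99$
$\frac{y{\left(-1313 \right)}}{S{\left(-1286,1510 \right)}} - \frac{2260141}{2739680} = \frac{99}{\left(21 - 1286\right)^{2}} - \frac{2260141}{2739680} = \frac{99}{\left(-1265\right)^{2}} - \frac{2260141}{2739680} = \frac{99}{1600225} - \frac{2260141}{2739680} = 99 \cdot \frac{1}{1600225} - \frac{2260141}{2739680} = \frac{9}{145475} - \frac{2260141}{2739680} = - \frac{65753870971}{79710989600}$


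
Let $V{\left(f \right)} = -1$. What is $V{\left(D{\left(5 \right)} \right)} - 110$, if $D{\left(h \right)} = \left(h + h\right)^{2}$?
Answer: $-111$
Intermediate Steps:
$D{\left(h \right)} = 4 h^{2}$ ($D{\left(h \right)} = \left(2 h\right)^{2} = 4 h^{2}$)
$V{\left(D{\left(5 \right)} \right)} - 110 = -1 - 110 = -111$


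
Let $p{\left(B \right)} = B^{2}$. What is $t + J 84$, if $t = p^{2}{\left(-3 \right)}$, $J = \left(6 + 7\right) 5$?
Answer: $5541$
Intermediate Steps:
$J = 65$ ($J = 13 \cdot 5 = 65$)
$t = 81$ ($t = \left(\left(-3\right)^{2}\right)^{2} = 9^{2} = 81$)
$t + J 84 = 81 + 65 \cdot 84 = 81 + 5460 = 5541$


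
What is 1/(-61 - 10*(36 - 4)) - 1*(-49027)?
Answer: 18679286/381 ≈ 49027.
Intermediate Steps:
1/(-61 - 10*(36 - 4)) - 1*(-49027) = 1/(-61 - 10*32) + 49027 = 1/(-61 - 320) + 49027 = 1/(-381) + 49027 = -1/381 + 49027 = 18679286/381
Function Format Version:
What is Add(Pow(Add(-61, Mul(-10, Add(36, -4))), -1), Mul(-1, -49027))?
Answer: Rational(18679286, 381) ≈ 49027.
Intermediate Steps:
Add(Pow(Add(-61, Mul(-10, Add(36, -4))), -1), Mul(-1, -49027)) = Add(Pow(Add(-61, Mul(-10, 32)), -1), 49027) = Add(Pow(Add(-61, -320), -1), 49027) = Add(Pow(-381, -1), 49027) = Add(Rational(-1, 381), 49027) = Rational(18679286, 381)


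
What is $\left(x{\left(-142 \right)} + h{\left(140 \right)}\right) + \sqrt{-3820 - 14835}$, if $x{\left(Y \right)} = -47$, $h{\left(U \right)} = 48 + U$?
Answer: $141 + i \sqrt{18655} \approx 141.0 + 136.58 i$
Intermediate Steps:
$\left(x{\left(-142 \right)} + h{\left(140 \right)}\right) + \sqrt{-3820 - 14835} = \left(-47 + \left(48 + 140\right)\right) + \sqrt{-3820 - 14835} = \left(-47 + 188\right) + \sqrt{-18655} = 141 + i \sqrt{18655}$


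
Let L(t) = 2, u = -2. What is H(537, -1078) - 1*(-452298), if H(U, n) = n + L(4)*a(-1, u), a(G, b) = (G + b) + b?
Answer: 451210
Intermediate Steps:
a(G, b) = G + 2*b
H(U, n) = -10 + n (H(U, n) = n + 2*(-1 + 2*(-2)) = n + 2*(-1 - 4) = n + 2*(-5) = n - 10 = -10 + n)
H(537, -1078) - 1*(-452298) = (-10 - 1078) - 1*(-452298) = -1088 + 452298 = 451210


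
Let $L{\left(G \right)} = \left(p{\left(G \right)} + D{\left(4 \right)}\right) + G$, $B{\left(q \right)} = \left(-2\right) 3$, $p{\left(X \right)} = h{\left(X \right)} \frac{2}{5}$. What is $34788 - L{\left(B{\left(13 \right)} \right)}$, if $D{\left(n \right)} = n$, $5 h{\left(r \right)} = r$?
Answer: $\frac{869762}{25} \approx 34791.0$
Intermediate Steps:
$h{\left(r \right)} = \frac{r}{5}$
$p{\left(X \right)} = \frac{2 X}{25}$ ($p{\left(X \right)} = \frac{X}{5} \cdot \frac{2}{5} = \frac{2 X}{25}$)
$B{\left(q \right)} = -6$
$L{\left(G \right)} = 4 + \frac{27 G}{25}$ ($L{\left(G \right)} = \left(\frac{2 G}{25} + 4\right) + G = \left(4 + \frac{2 G}{25}\right) + G = 4 + \frac{27 G}{25}$)
$34788 - L{\left(B{\left(13 \right)} \right)} = 34788 - \left(4 + \frac{27}{25} \left(-6\right)\right) = 34788 - \left(4 - \frac{162}{25}\right) = 34788 - - \frac{62}{25} = 34788 + \frac{62}{25} = \frac{869762}{25}$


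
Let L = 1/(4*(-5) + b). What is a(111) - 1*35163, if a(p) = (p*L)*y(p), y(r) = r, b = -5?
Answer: -891396/25 ≈ -35656.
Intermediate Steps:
L = -1/25 (L = 1/(4*(-5) - 5) = 1/(-20 - 5) = 1/(-25) = -1/25 ≈ -0.040000)
a(p) = -p**2/25 (a(p) = (p*(-1/25))*p = (-p/25)*p = -p**2/25)
a(111) - 1*35163 = -1/25*111**2 - 1*35163 = -1/25*12321 - 35163 = -12321/25 - 35163 = -891396/25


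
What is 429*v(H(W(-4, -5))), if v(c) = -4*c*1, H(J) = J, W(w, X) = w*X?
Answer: -34320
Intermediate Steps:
W(w, X) = X*w
v(c) = -4*c
429*v(H(W(-4, -5))) = 429*(-(-20)*(-4)) = 429*(-4*20) = 429*(-80) = -34320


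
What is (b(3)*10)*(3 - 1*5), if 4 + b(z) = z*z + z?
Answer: -160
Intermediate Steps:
b(z) = -4 + z + z² (b(z) = -4 + (z*z + z) = -4 + (z² + z) = -4 + (z + z²) = -4 + z + z²)
(b(3)*10)*(3 - 1*5) = ((-4 + 3 + 3²)*10)*(3 - 1*5) = ((-4 + 3 + 9)*10)*(3 - 5) = (8*10)*(-2) = 80*(-2) = -160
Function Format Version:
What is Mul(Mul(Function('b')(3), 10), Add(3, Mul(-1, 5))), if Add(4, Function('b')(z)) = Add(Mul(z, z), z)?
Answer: -160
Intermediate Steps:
Function('b')(z) = Add(-4, z, Pow(z, 2)) (Function('b')(z) = Add(-4, Add(Mul(z, z), z)) = Add(-4, Add(Pow(z, 2), z)) = Add(-4, Add(z, Pow(z, 2))) = Add(-4, z, Pow(z, 2)))
Mul(Mul(Function('b')(3), 10), Add(3, Mul(-1, 5))) = Mul(Mul(Add(-4, 3, Pow(3, 2)), 10), Add(3, Mul(-1, 5))) = Mul(Mul(Add(-4, 3, 9), 10), Add(3, -5)) = Mul(Mul(8, 10), -2) = Mul(80, -2) = -160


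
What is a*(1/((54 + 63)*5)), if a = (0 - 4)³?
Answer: -64/585 ≈ -0.10940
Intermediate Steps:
a = -64 (a = (-4)³ = -64)
a*(1/((54 + 63)*5)) = -64/((54 + 63)*5) = -64/(117*5) = -64*1/585 = -64/585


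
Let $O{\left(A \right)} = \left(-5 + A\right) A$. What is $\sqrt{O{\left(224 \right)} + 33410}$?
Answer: $\sqrt{82466} \approx 287.17$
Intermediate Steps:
$O{\left(A \right)} = A \left(-5 + A\right)$
$\sqrt{O{\left(224 \right)} + 33410} = \sqrt{224 \left(-5 + 224\right) + 33410} = \sqrt{224 \cdot 219 + 33410} = \sqrt{49056 + 33410} = \sqrt{82466}$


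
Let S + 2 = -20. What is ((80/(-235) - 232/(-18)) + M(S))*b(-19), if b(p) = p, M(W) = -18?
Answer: 43814/423 ≈ 103.58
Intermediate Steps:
S = -22 (S = -2 - 20 = -22)
((80/(-235) - 232/(-18)) + M(S))*b(-19) = ((80/(-235) - 232/(-18)) - 18)*(-19) = ((80*(-1/235) - 232*(-1/18)) - 18)*(-19) = ((-16/47 + 116/9) - 18)*(-19) = (5308/423 - 18)*(-19) = -2306/423*(-19) = 43814/423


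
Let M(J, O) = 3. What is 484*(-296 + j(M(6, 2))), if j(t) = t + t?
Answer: -140360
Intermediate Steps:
j(t) = 2*t
484*(-296 + j(M(6, 2))) = 484*(-296 + 2*3) = 484*(-296 + 6) = 484*(-290) = -140360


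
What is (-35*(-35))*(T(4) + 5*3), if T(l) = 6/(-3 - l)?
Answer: 17325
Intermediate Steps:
(-35*(-35))*(T(4) + 5*3) = (-35*(-35))*(-6/(3 + 4) + 5*3) = 1225*(-6/7 + 15) = 1225*(99/7) = 17325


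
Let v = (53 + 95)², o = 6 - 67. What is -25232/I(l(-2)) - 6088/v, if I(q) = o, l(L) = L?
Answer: 69038795/167018 ≈ 413.36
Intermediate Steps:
o = -61
I(q) = -61
v = 21904 (v = 148² = 21904)
-25232/I(l(-2)) - 6088/v = -25232/(-61) - 6088/21904 = -25232*(-1/61) - 6088*1/21904 = 25232/61 - 761/2738 = 69038795/167018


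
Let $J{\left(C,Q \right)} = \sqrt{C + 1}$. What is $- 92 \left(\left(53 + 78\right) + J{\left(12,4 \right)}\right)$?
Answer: $-12052 - 92 \sqrt{13} \approx -12384.0$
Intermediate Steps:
$J{\left(C,Q \right)} = \sqrt{1 + C}$
$- 92 \left(\left(53 + 78\right) + J{\left(12,4 \right)}\right) = - 92 \left(\left(53 + 78\right) + \sqrt{1 + 12}\right) = - 92 \left(131 + \sqrt{13}\right) = -12052 - 92 \sqrt{13}$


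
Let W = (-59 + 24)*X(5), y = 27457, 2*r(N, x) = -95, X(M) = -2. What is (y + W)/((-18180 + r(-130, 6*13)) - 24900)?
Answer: -55054/86255 ≈ -0.63827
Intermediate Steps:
r(N, x) = -95/2 (r(N, x) = (½)*(-95) = -95/2)
W = 70 (W = (-59 + 24)*(-2) = -35*(-2) = 70)
(y + W)/((-18180 + r(-130, 6*13)) - 24900) = (27457 + 70)/((-18180 - 95/2) - 24900) = 27527/(-36455/2 - 24900) = 27527/(-86255/2) = 27527*(-2/86255) = -55054/86255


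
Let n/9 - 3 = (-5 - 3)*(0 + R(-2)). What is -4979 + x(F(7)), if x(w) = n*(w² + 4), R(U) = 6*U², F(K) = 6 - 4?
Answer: -18587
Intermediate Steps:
F(K) = 2
n = -1701 (n = 27 + 9*((-5 - 3)*(0 + 6*(-2)²)) = 27 + 9*(-8*(0 + 6*4)) = 27 + 9*(-8*(0 + 24)) = 27 + 9*(-8*24) = 27 + 9*(-192) = 27 - 1728 = -1701)
x(w) = -6804 - 1701*w² (x(w) = -1701*(w² + 4) = -1701*(4 + w²) = -6804 - 1701*w²)
-4979 + x(F(7)) = -4979 + (-6804 - 1701*2²) = -4979 + (-6804 - 1701*4) = -4979 + (-6804 - 6804) = -4979 - 13608 = -18587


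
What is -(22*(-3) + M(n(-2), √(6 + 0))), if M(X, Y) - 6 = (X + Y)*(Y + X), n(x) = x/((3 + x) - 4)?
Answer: 482/9 - 4*√6/3 ≈ 50.290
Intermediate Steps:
n(x) = x/(-1 + x)
M(X, Y) = 6 + (X + Y)² (M(X, Y) = 6 + (X + Y)*(Y + X) = 6 + (X + Y)*(X + Y) = 6 + (X + Y)²)
-(22*(-3) + M(n(-2), √(6 + 0))) = -(22*(-3) + (6 + (-2/(-1 - 2) + √(6 + 0))²)) = -(-66 + (6 + (-2/(-3) + √6)²)) = -(-66 + (6 + (-2*(-⅓) + √6)²)) = -(-66 + (6 + (⅔ + √6)²)) = -(-60 + (⅔ + √6)²) = 60 - (⅔ + √6)²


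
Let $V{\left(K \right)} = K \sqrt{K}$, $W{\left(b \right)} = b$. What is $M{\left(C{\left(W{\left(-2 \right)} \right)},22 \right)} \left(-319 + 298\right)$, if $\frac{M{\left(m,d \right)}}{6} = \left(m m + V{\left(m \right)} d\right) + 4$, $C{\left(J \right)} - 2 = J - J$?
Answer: $-1008 - 5544 \sqrt{2} \approx -8848.4$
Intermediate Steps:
$V{\left(K \right)} = K^{\frac{3}{2}}$
$C{\left(J \right)} = 2$ ($C{\left(J \right)} = 2 + \left(J - J\right) = 2 + 0 = 2$)
$M{\left(m,d \right)} = 24 + 6 m^{2} + 6 d m^{\frac{3}{2}}$ ($M{\left(m,d \right)} = 6 \left(\left(m m + m^{\frac{3}{2}} d\right) + 4\right) = 6 \left(\left(m^{2} + d m^{\frac{3}{2}}\right) + 4\right) = 6 \left(4 + m^{2} + d m^{\frac{3}{2}}\right) = 24 + 6 m^{2} + 6 d m^{\frac{3}{2}}$)
$M{\left(C{\left(W{\left(-2 \right)} \right)},22 \right)} \left(-319 + 298\right) = \left(24 + 6 \cdot 2^{2} + 6 \cdot 22 \cdot 2^{\frac{3}{2}}\right) \left(-319 + 298\right) = \left(24 + 6 \cdot 4 + 6 \cdot 22 \cdot 2 \sqrt{2}\right) \left(-21\right) = \left(24 + 24 + 264 \sqrt{2}\right) \left(-21\right) = \left(48 + 264 \sqrt{2}\right) \left(-21\right) = -1008 - 5544 \sqrt{2}$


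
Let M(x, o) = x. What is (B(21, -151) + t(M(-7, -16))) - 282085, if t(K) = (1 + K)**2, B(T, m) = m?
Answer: -282200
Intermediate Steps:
(B(21, -151) + t(M(-7, -16))) - 282085 = (-151 + (1 - 7)**2) - 282085 = (-151 + (-6)**2) - 282085 = (-151 + 36) - 282085 = -115 - 282085 = -282200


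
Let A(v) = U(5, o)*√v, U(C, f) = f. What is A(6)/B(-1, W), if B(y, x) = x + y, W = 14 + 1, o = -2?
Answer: -√6/7 ≈ -0.34993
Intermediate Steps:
A(v) = -2*√v
W = 15
A(6)/B(-1, W) = (-2*√6)/(15 - 1) = -2*√6/14 = -2*√6*(1/14) = -√6/7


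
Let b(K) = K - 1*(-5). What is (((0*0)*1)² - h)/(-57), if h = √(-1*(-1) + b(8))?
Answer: √14/57 ≈ 0.065643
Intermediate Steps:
b(K) = 5 + K (b(K) = K + 5 = 5 + K)
h = √14 (h = √(-1*(-1) + (5 + 8)) = √(1 + 13) = √14 ≈ 3.7417)
(((0*0)*1)² - h)/(-57) = (((0*0)*1)² - √14)/(-57) = ((0*1)² - √14)*(-1/57) = (0² - √14)*(-1/57) = (0 - √14)*(-1/57) = -√14*(-1/57) = √14/57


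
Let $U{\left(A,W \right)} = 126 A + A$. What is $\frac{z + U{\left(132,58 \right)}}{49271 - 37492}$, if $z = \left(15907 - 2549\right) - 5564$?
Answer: $\frac{24558}{11779} \approx 2.0849$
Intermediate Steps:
$U{\left(A,W \right)} = 127 A$
$z = 7794$ ($z = 13358 - 5564 = 7794$)
$\frac{z + U{\left(132,58 \right)}}{49271 - 37492} = \frac{7794 + 127 \cdot 132}{49271 - 37492} = \frac{7794 + 16764}{11779} = 24558 \cdot \frac{1}{11779} = \frac{24558}{11779}$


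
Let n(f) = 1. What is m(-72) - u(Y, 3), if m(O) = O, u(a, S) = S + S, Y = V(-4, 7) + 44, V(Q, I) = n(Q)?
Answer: -78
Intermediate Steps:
V(Q, I) = 1
Y = 45 (Y = 1 + 44 = 45)
u(a, S) = 2*S
m(-72) - u(Y, 3) = -72 - 2*3 = -72 - 1*6 = -72 - 6 = -78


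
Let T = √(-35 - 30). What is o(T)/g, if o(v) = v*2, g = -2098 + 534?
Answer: -I*√65/782 ≈ -0.01031*I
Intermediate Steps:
g = -1564
T = I*√65 (T = √(-65) = I*√65 ≈ 8.0623*I)
o(v) = 2*v
o(T)/g = (2*(I*√65))/(-1564) = (2*I*√65)*(-1/1564) = -I*√65/782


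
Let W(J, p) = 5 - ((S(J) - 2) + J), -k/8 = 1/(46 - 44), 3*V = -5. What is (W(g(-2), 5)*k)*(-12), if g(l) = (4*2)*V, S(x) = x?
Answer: 1616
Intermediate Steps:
V = -5/3 (V = (⅓)*(-5) = -5/3 ≈ -1.6667)
k = -4 (k = -8/(46 - 44) = -8/2 = -8*½ = -4)
g(l) = -40/3 (g(l) = (4*2)*(-5/3) = 8*(-5/3) = -40/3)
W(J, p) = 7 - 2*J (W(J, p) = 5 - ((J - 2) + J) = 5 - ((-2 + J) + J) = 5 - (-2 + 2*J) = 5 + (2 - 2*J) = 7 - 2*J)
(W(g(-2), 5)*k)*(-12) = ((7 - 2*(-40/3))*(-4))*(-12) = ((7 + 80/3)*(-4))*(-12) = ((101/3)*(-4))*(-12) = -404/3*(-12) = 1616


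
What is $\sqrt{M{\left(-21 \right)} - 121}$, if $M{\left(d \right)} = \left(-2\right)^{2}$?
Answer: $3 i \sqrt{13} \approx 10.817 i$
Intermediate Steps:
$M{\left(d \right)} = 4$
$\sqrt{M{\left(-21 \right)} - 121} = \sqrt{4 - 121} = \sqrt{-117} = 3 i \sqrt{13}$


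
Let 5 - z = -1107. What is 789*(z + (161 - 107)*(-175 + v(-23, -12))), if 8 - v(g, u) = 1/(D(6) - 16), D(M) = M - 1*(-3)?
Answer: -43622232/7 ≈ -6.2317e+6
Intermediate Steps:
D(M) = 3 + M (D(M) = M + 3 = 3 + M)
v(g, u) = 57/7 (v(g, u) = 8 - 1/((3 + 6) - 16) = 8 - 1/(9 - 16) = 8 - 1/(-7) = 8 - 1*(-⅐) = 8 + ⅐ = 57/7)
z = 1112 (z = 5 - 1*(-1107) = 5 + 1107 = 1112)
789*(z + (161 - 107)*(-175 + v(-23, -12))) = 789*(1112 + (161 - 107)*(-175 + 57/7)) = 789*(1112 + 54*(-1168/7)) = 789*(1112 - 63072/7) = 789*(-55288/7) = -43622232/7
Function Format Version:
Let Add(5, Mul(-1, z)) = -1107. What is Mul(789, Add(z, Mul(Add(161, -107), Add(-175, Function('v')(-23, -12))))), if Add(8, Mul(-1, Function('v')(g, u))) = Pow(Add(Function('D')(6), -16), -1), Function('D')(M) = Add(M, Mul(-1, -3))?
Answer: Rational(-43622232, 7) ≈ -6.2317e+6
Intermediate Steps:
Function('D')(M) = Add(3, M) (Function('D')(M) = Add(M, 3) = Add(3, M))
Function('v')(g, u) = Rational(57, 7) (Function('v')(g, u) = Add(8, Mul(-1, Pow(Add(Add(3, 6), -16), -1))) = Add(8, Mul(-1, Pow(Add(9, -16), -1))) = Add(8, Mul(-1, Pow(-7, -1))) = Add(8, Mul(-1, Rational(-1, 7))) = Add(8, Rational(1, 7)) = Rational(57, 7))
z = 1112 (z = Add(5, Mul(-1, -1107)) = Add(5, 1107) = 1112)
Mul(789, Add(z, Mul(Add(161, -107), Add(-175, Function('v')(-23, -12))))) = Mul(789, Add(1112, Mul(Add(161, -107), Add(-175, Rational(57, 7))))) = Mul(789, Add(1112, Mul(54, Rational(-1168, 7)))) = Mul(789, Add(1112, Rational(-63072, 7))) = Mul(789, Rational(-55288, 7)) = Rational(-43622232, 7)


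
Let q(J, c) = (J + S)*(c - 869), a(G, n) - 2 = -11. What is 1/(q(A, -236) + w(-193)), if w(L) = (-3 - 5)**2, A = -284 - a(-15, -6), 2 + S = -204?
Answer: 1/531569 ≈ 1.8812e-6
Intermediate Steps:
S = -206 (S = -2 - 204 = -206)
a(G, n) = -9 (a(G, n) = 2 - 11 = -9)
A = -275 (A = -284 - 1*(-9) = -284 + 9 = -275)
q(J, c) = (-869 + c)*(-206 + J) (q(J, c) = (J - 206)*(c - 869) = (-206 + J)*(-869 + c) = (-869 + c)*(-206 + J))
w(L) = 64 (w(L) = (-8)**2 = 64)
1/(q(A, -236) + w(-193)) = 1/((179014 - 869*(-275) - 206*(-236) - 275*(-236)) + 64) = 1/((179014 + 238975 + 48616 + 64900) + 64) = 1/(531505 + 64) = 1/531569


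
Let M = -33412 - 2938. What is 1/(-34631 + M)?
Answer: -1/70981 ≈ -1.4088e-5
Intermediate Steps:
M = -36350
1/(-34631 + M) = 1/(-34631 - 36350) = 1/(-70981) = -1/70981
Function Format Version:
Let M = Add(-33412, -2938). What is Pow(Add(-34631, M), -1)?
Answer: Rational(-1, 70981) ≈ -1.4088e-5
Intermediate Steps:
M = -36350
Pow(Add(-34631, M), -1) = Pow(Add(-34631, -36350), -1) = Pow(-70981, -1) = Rational(-1, 70981)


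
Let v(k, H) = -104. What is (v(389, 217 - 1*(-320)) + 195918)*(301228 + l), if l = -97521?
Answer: 39888682498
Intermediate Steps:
(v(389, 217 - 1*(-320)) + 195918)*(301228 + l) = (-104 + 195918)*(301228 - 97521) = 195814*203707 = 39888682498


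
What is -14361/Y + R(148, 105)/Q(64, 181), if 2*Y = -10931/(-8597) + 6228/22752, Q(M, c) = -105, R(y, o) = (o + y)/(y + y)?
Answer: -4850202634832309/260937516840 ≈ -18588.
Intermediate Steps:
R(y, o) = (o + y)/(2*y) (R(y, o) = (o + y)/((2*y)) = (o + y)*(1/(2*y)) = (o + y)/(2*y))
Y = 8395673/10866608 (Y = (-10931/(-8597) + 6228/22752)/2 = (-10931*(-1/8597) + 6228*(1/22752))/2 = (10931/8597 + 173/632)/2 = (1/2)*(8395673/5433304) = 8395673/10866608 ≈ 0.77261)
-14361/Y + R(148, 105)/Q(64, 181) = -14361/8395673/10866608 + ((1/2)*(105 + 148)/148)/(-105) = -14361*10866608/8395673 + ((1/2)*(1/148)*253)*(-1/105) = -156055357488/8395673 + (253/296)*(-1/105) = -156055357488/8395673 - 253/31080 = -4850202634832309/260937516840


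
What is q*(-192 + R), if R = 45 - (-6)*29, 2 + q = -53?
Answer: -1485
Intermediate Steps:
q = -55 (q = -2 - 53 = -55)
R = 219 (R = 45 - 1*(-174) = 45 + 174 = 219)
q*(-192 + R) = -55*(-192 + 219) = -55*27 = -1485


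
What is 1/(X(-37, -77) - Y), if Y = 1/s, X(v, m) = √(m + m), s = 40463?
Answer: -40463/252137172827 - 1637254369*I*√154/252137172827 ≈ -1.6048e-7 - 0.080582*I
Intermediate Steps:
X(v, m) = √2*√m (X(v, m) = √(2*m) = √2*√m)
Y = 1/40463 ≈ 2.4714e-5
1/(X(-37, -77) - Y) = 1/(√2*√(-77) - 1*1/40463) = 1/(√2*(I*√77) - 1/40463) = 1/(I*√154 - 1/40463) = 1/(-1/40463 + I*√154)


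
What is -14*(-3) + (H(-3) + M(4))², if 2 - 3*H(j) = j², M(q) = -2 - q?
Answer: 1003/9 ≈ 111.44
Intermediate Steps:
H(j) = ⅔ - j²/3
-14*(-3) + (H(-3) + M(4))² = -14*(-3) + ((⅔ - ⅓*(-3)²) + (-2 - 1*4))² = 42 + ((⅔ - ⅓*9) + (-2 - 4))² = 42 + ((⅔ - 3) - 6)² = 42 + (-7/3 - 6)² = 42 + (-25/3)² = 42 + 625/9 = 1003/9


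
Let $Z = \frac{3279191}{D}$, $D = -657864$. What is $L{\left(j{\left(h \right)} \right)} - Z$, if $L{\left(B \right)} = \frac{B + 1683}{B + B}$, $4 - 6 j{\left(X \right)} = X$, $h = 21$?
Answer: $- \frac{191777485}{657864} \approx -291.52$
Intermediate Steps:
$j{\left(X \right)} = \frac{2}{3} - \frac{X}{6}$
$Z = - \frac{3279191}{657864}$ ($Z = \frac{3279191}{-657864} = 3279191 \left(- \frac{1}{657864}\right) = - \frac{3279191}{657864} \approx -4.9846$)
$L{\left(B \right)} = \frac{1683 + B}{2 B}$
$L{\left(j{\left(h \right)} \right)} - Z = \frac{1683 + \left(\frac{2}{3} - \frac{7}{2}\right)}{2 \left(\frac{2}{3} - \frac{7}{2}\right)} - - \frac{3279191}{657864} = \frac{1683 + \left(\frac{2}{3} - \frac{7}{2}\right)}{2 \left(\frac{2}{3} - \frac{7}{2}\right)} + \frac{3279191}{657864} = \frac{1683 - \frac{17}{6}}{2 \left(- \frac{17}{6}\right)} + \frac{3279191}{657864} = \frac{1}{2} \left(- \frac{6}{17}\right) \frac{10081}{6} + \frac{3279191}{657864} = - \frac{593}{2} + \frac{3279191}{657864} = - \frac{191777485}{657864}$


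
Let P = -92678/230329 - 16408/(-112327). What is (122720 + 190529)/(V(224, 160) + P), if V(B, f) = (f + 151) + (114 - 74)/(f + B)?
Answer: 389012639842040016/386030760484187 ≈ 1007.7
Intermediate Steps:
P = -6631003474/25872165583 (P = -92678*1/230329 - 16408*(-1/112327) = -92678/230329 + 16408/112327 = -6631003474/25872165583 ≈ -0.25630)
V(B, f) = 151 + f + 40/(B + f) (V(B, f) = (151 + f) + 40/(B + f) = 151 + f + 40/(B + f))
(122720 + 190529)/(V(224, 160) + P) = (122720 + 190529)/((40 + 160**2 + 151*224 + 151*160 + 224*160)/(224 + 160) - 6631003474/25872165583) = 313249/((40 + 25600 + 33824 + 24160 + 35840)/384 - 6631003474/25872165583) = 313249/((1/384)*119464 - 6631003474/25872165583) = 313249/(14933/48 - 6631003474/25872165583) = 313249/(386030760484187/1241863947984) = 313249*(1241863947984/386030760484187) = 389012639842040016/386030760484187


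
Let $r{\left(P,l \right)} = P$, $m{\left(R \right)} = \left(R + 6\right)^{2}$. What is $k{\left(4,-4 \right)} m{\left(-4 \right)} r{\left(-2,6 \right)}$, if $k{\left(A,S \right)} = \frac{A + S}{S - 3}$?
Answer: $0$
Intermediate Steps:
$m{\left(R \right)} = \left(6 + R\right)^{2}$
$k{\left(A,S \right)} = \frac{A + S}{-3 + S}$
$k{\left(4,-4 \right)} m{\left(-4 \right)} r{\left(-2,6 \right)} = \frac{4 - 4}{-3 - 4} \left(6 - 4\right)^{2} \left(-2\right) = \frac{1}{-7} \cdot 0 \cdot 2^{2} \left(-2\right) = \left(- \frac{1}{7}\right) 0 \cdot 4 \left(-2\right) = 0 \cdot 4 \left(-2\right) = 0 \left(-2\right) = 0$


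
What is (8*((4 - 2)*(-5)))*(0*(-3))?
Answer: 0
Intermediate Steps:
(8*((4 - 2)*(-5)))*(0*(-3)) = (8*(2*(-5)))*0 = (8*(-10))*0 = -80*0 = 0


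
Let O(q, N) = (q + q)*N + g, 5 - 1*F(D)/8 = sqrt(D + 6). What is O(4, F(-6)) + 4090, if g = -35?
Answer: 4375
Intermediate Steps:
F(D) = 40 - 8*sqrt(6 + D) (F(D) = 40 - 8*sqrt(D + 6) = 40 - 8*sqrt(6 + D))
O(q, N) = -35 + 2*N*q (O(q, N) = (q + q)*N - 35 = (2*q)*N - 35 = 2*N*q - 35 = -35 + 2*N*q)
O(4, F(-6)) + 4090 = (-35 + 2*(40 - 8*sqrt(6 - 6))*4) + 4090 = (-35 + 2*(40 - 8*sqrt(0))*4) + 4090 = (-35 + 2*(40 - 8*0)*4) + 4090 = (-35 + 2*(40 + 0)*4) + 4090 = (-35 + 2*40*4) + 4090 = (-35 + 320) + 4090 = 285 + 4090 = 4375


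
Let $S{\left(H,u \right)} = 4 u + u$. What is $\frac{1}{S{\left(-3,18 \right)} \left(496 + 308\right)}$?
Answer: $\frac{1}{72360} \approx 1.382 \cdot 10^{-5}$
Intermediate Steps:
$S{\left(H,u \right)} = 5 u$
$\frac{1}{S{\left(-3,18 \right)} \left(496 + 308\right)} = \frac{1}{5 \cdot 18 \left(496 + 308\right)} = \frac{1}{90 \cdot 804} = \frac{1}{72360}$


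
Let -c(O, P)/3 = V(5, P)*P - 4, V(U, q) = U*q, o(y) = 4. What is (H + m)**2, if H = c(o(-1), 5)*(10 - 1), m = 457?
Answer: 7896100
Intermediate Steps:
c(O, P) = 12 - 15*P**2 (c(O, P) = -3*((5*P)*P - 4) = -3*(5*P**2 - 4) = -3*(-4 + 5*P**2) = 12 - 15*P**2)
H = -3267 (H = (12 - 15*5**2)*(10 - 1) = (12 - 15*25)*9 = (12 - 375)*9 = -363*9 = -3267)
(H + m)**2 = (-3267 + 457)**2 = (-2810)**2 = 7896100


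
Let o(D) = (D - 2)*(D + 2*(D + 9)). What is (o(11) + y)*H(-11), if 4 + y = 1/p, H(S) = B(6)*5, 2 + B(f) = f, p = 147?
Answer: 1337720/147 ≈ 9100.1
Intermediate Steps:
B(f) = -2 + f
H(S) = 20 (H(S) = (-2 + 6)*5 = 4*5 = 20)
o(D) = (-2 + D)*(18 + 3*D) (o(D) = (-2 + D)*(D + 2*(9 + D)) = (-2 + D)*(D + (18 + 2*D)) = (-2 + D)*(18 + 3*D))
y = -587/147 (y = -4 + 1/147 = -587/147 ≈ -3.9932)
(o(11) + y)*H(-11) = ((-36 + 3*11**2 + 12*11) - 587/147)*20 = ((-36 + 3*121 + 132) - 587/147)*20 = ((-36 + 363 + 132) - 587/147)*20 = (459 - 587/147)*20 = (66886/147)*20 = 1337720/147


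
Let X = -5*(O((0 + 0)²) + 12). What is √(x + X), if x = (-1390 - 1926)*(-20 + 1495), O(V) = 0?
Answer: 2*I*√1222790 ≈ 2211.6*I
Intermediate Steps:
x = -4891100 (x = -3316*1475 = -4891100)
X = -60 (X = -5*(0 + 12) = -5*12 = -60)
√(x + X) = √(-4891100 - 60) = √(-4891160) = 2*I*√1222790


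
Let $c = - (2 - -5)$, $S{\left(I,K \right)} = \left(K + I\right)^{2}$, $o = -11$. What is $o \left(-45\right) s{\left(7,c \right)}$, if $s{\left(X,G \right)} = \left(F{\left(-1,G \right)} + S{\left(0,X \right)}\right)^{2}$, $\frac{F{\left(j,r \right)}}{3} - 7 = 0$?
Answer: $2425500$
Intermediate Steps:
$S{\left(I,K \right)} = \left(I + K\right)^{2}$
$F{\left(j,r \right)} = 21$ ($F{\left(j,r \right)} = 21 + 3 \cdot 0 = 21 + 0 = 21$)
$c = -7$ ($c = - (2 + 5) = \left(-1\right) 7 = -7$)
$s{\left(X,G \right)} = \left(21 + X^{2}\right)^{2}$ ($s{\left(X,G \right)} = \left(21 + \left(0 + X\right)^{2}\right)^{2} = \left(21 + X^{2}\right)^{2}$)
$o \left(-45\right) s{\left(7,c \right)} = \left(-11\right) \left(-45\right) \left(21 + 7^{2}\right)^{2} = 495 \left(21 + 49\right)^{2} = 495 \cdot 70^{2} = 495 \cdot 4900 = 2425500$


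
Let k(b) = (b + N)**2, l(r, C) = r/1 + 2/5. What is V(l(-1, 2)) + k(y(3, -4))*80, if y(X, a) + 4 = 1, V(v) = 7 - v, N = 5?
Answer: 1638/5 ≈ 327.60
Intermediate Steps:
l(r, C) = 2/5 + r (l(r, C) = r*1 + 2*(1/5) = r + 2/5 = 2/5 + r)
y(X, a) = -3 (y(X, a) = -4 + 1 = -3)
k(b) = (5 + b)**2 (k(b) = (b + 5)**2 = (5 + b)**2)
V(l(-1, 2)) + k(y(3, -4))*80 = (7 - (2/5 - 1)) + (5 - 3)**2*80 = (7 - 1*(-3/5)) + 2**2*80 = (7 + 3/5) + 4*80 = 38/5 + 320 = 1638/5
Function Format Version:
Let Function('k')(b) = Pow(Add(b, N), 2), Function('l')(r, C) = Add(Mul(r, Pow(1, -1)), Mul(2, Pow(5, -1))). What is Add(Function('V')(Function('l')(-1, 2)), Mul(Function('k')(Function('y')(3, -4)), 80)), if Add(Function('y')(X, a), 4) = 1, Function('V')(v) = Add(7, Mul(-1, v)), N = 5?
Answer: Rational(1638, 5) ≈ 327.60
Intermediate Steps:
Function('l')(r, C) = Add(Rational(2, 5), r) (Function('l')(r, C) = Add(Mul(r, 1), Mul(2, Rational(1, 5))) = Add(r, Rational(2, 5)) = Add(Rational(2, 5), r))
Function('y')(X, a) = -3 (Function('y')(X, a) = Add(-4, 1) = -3)
Function('k')(b) = Pow(Add(5, b), 2) (Function('k')(b) = Pow(Add(b, 5), 2) = Pow(Add(5, b), 2))
Add(Function('V')(Function('l')(-1, 2)), Mul(Function('k')(Function('y')(3, -4)), 80)) = Add(Add(7, Mul(-1, Add(Rational(2, 5), -1))), Mul(Pow(Add(5, -3), 2), 80)) = Add(Add(7, Mul(-1, Rational(-3, 5))), Mul(Pow(2, 2), 80)) = Add(Add(7, Rational(3, 5)), Mul(4, 80)) = Add(Rational(38, 5), 320) = Rational(1638, 5)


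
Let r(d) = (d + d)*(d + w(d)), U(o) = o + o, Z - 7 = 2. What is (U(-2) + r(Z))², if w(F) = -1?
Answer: 19600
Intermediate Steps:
Z = 9 (Z = 7 + 2 = 9)
U(o) = 2*o
r(d) = 2*d*(-1 + d) (r(d) = (d + d)*(d - 1) = (2*d)*(-1 + d) = 2*d*(-1 + d))
(U(-2) + r(Z))² = (2*(-2) + 2*9*(-1 + 9))² = (-4 + 2*9*8)² = (-4 + 144)² = 140² = 19600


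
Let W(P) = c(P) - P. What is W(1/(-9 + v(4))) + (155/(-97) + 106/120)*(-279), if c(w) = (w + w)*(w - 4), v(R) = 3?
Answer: 3508243/17460 ≈ 200.93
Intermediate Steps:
c(w) = 2*w*(-4 + w) (c(w) = (2*w)*(-4 + w) = 2*w*(-4 + w))
W(P) = -P + 2*P*(-4 + P) (W(P) = 2*P*(-4 + P) - P = -P + 2*P*(-4 + P))
W(1/(-9 + v(4))) + (155/(-97) + 106/120)*(-279) = (-9 + 2/(-9 + 3))/(-9 + 3) + (155/(-97) + 106/120)*(-279) = (-9 + 2/(-6))/(-6) + (155*(-1/97) + 106*(1/120))*(-279) = -(-9 + 2*(-⅙))/6 + (-155/97 + 53/60)*(-279) = -(-9 - ⅓)/6 - 4159/5820*(-279) = -⅙*(-28/3) + 386787/1940 = 14/9 + 386787/1940 = 3508243/17460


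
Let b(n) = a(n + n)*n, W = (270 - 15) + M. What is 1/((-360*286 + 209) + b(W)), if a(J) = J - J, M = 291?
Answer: -1/102751 ≈ -9.7323e-6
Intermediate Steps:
W = 546 (W = (270 - 15) + 291 = 255 + 291 = 546)
a(J) = 0
b(n) = 0 (b(n) = 0*n = 0)
1/((-360*286 + 209) + b(W)) = 1/((-360*286 + 209) + 0) = 1/((-102960 + 209) + 0) = 1/(-102751 + 0) = 1/(-102751) = -1/102751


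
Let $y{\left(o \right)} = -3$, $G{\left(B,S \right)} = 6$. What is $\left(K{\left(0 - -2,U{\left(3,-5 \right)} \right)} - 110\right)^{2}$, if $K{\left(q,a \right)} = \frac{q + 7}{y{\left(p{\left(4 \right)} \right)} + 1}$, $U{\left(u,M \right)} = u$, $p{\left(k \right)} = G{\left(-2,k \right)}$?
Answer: $\frac{52441}{4} \approx 13110.0$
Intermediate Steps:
$p{\left(k \right)} = 6$
$K{\left(q,a \right)} = - \frac{7}{2} - \frac{q}{2}$ ($K{\left(q,a \right)} = \frac{q + 7}{-3 + 1} = \frac{7 + q}{-2} = \left(7 + q\right) \left(- \frac{1}{2}\right) = - \frac{7}{2} - \frac{q}{2}$)
$\left(K{\left(0 - -2,U{\left(3,-5 \right)} \right)} - 110\right)^{2} = \left(\left(- \frac{7}{2} - \frac{0 - -2}{2}\right) - 110\right)^{2} = \left(\left(- \frac{7}{2} - \frac{0 + 2}{2}\right) - 110\right)^{2} = \left(\left(- \frac{7}{2} - 1\right) - 110\right)^{2} = \left(- \frac{9}{2} - 110\right)^{2} = \left(- \frac{229}{2}\right)^{2} = \frac{52441}{4}$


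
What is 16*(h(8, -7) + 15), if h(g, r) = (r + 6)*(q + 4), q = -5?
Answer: 256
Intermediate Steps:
h(g, r) = -6 - r (h(g, r) = (r + 6)*(-5 + 4) = (6 + r)*(-1) = -6 - r)
16*(h(8, -7) + 15) = 16*((-6 - 1*(-7)) + 15) = 16*((-6 + 7) + 15) = 16*(1 + 15) = 16*16 = 256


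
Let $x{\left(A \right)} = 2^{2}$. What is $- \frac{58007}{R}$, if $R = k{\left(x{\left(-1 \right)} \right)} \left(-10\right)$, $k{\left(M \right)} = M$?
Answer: $\frac{58007}{40} \approx 1450.2$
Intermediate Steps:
$x{\left(A \right)} = 4$
$R = -40$ ($R = 4 \left(-10\right) = -40$)
$- \frac{58007}{R} = - \frac{58007}{-40} = \left(-58007\right) \left(- \frac{1}{40}\right) = \frac{58007}{40}$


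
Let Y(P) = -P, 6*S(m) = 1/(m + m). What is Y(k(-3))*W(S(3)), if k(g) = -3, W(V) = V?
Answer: 1/12 ≈ 0.083333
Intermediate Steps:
S(m) = 1/(12*m) (S(m) = 1/(6*(m + m)) = 1/(6*((2*m))) = (1/(2*m))/6 = 1/(12*m))
Y(k(-3))*W(S(3)) = (-1*(-3))*((1/12)/3) = 3*((1/12)*(1/3)) = 3*(1/36) = 1/12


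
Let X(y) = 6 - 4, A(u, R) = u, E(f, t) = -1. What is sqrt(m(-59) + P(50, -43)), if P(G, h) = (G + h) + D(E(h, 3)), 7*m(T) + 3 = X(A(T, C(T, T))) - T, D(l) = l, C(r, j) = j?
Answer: 10*sqrt(7)/7 ≈ 3.7796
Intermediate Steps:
X(y) = 2
m(T) = -1/7 - T/7 (m(T) = -3/7 + (2 - T)/7 = -3/7 + (2/7 - T/7) = -1/7 - T/7)
P(G, h) = -1 + G + h (P(G, h) = (G + h) - 1 = -1 + G + h)
sqrt(m(-59) + P(50, -43)) = sqrt((-1/7 - 1/7*(-59)) + (-1 + 50 - 43)) = sqrt((-1/7 + 59/7) + 6) = sqrt(58/7 + 6) = sqrt(100/7) = 10*sqrt(7)/7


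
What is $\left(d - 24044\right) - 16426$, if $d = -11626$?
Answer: $-52096$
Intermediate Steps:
$\left(d - 24044\right) - 16426 = \left(-11626 - 24044\right) - 16426 = -35670 - 16426 = -52096$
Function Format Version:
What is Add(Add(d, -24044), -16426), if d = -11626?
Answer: -52096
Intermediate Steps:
Add(Add(d, -24044), -16426) = Add(Add(-11626, -24044), -16426) = Add(-35670, -16426) = -52096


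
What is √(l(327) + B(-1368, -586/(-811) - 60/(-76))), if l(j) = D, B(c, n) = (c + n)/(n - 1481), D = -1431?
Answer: I*√743243320157679310/22797430 ≈ 37.816*I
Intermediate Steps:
B(c, n) = (c + n)/(-1481 + n)
l(j) = -1431
√(l(327) + B(-1368, -586/(-811) - 60/(-76))) = √(-1431 + (-1368 + (-586/(-811) - 60/(-76)))/(-1481 + (-586/(-811) - 60/(-76)))) = √(-1431 + (-1368 + (-586*(-1/811) - 60*(-1/76)))/(-1481 + (-586*(-1/811) - 60*(-1/76)))) = √(-1431 + (-1368 + (586/811 + 15/19))/(-1481 + (586/811 + 15/19))) = √(-1431 + (-1368 + 23299/15409)/(-1481 + 23299/15409)) = √(-1431 - 21056213/15409/(-22797430/15409)) = √(-1431 - 15409/22797430*(-21056213/15409)) = √(-1431 + 21056213/22797430) = √(-32602066117/22797430) = I*√743243320157679310/22797430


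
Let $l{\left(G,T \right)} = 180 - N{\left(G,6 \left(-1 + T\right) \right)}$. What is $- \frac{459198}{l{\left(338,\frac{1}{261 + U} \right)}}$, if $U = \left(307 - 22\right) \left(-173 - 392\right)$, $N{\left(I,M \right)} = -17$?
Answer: $- \frac{459198}{197} \approx -2331.0$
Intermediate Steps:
$U = -161025$ ($U = 285 \left(-565\right) = -161025$)
$l{\left(G,T \right)} = 197$ ($l{\left(G,T \right)} = 180 - -17 = 180 + 17 = 197$)
$- \frac{459198}{l{\left(338,\frac{1}{261 + U} \right)}} = - \frac{459198}{197}$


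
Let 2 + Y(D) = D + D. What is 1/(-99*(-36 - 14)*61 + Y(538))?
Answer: 1/303024 ≈ 3.3001e-6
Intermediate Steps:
Y(D) = -2 + 2*D (Y(D) = -2 + (D + D) = -2 + 2*D)
1/(-99*(-36 - 14)*61 + Y(538)) = 1/(-99*(-36 - 14)*61 + (-2 + 2*538)) = 1/(-99*(-50)*61 + (-2 + 1076)) = 1/(4950*61 + 1074) = 1/(301950 + 1074) = 1/303024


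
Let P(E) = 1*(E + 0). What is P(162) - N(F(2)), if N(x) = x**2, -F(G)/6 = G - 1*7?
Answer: -738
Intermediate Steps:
F(G) = 42 - 6*G (F(G) = -6*(G - 1*7) = -6*(G - 7) = -6*(-7 + G) = 42 - 6*G)
P(E) = E (P(E) = 1*E = E)
P(162) - N(F(2)) = 162 - (42 - 6*2)**2 = 162 - (42 - 12)**2 = 162 - 1*30**2 = 162 - 1*900 = 162 - 900 = -738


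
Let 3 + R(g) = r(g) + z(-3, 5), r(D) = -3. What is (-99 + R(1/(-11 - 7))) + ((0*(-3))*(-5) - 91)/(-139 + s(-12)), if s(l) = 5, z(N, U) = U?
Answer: -13309/134 ≈ -99.321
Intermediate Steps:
R(g) = -1 (R(g) = -3 + (-3 + 5) = -3 + 2 = -1)
(-99 + R(1/(-11 - 7))) + ((0*(-3))*(-5) - 91)/(-139 + s(-12)) = (-99 - 1) + ((0*(-3))*(-5) - 91)/(-139 + 5) = -100 + (0*(-5) - 91)/(-134) = -100 + (0 - 91)*(-1/134) = -100 - 91*(-1/134) = -100 + 91/134 = -13309/134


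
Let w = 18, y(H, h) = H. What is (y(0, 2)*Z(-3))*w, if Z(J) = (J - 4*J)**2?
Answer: 0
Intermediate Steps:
Z(J) = 9*J**2 (Z(J) = (-3*J)**2 = 9*J**2)
(y(0, 2)*Z(-3))*w = (0*(9*(-3)**2))*18 = (0*(9*9))*18 = (0*81)*18 = 0*18 = 0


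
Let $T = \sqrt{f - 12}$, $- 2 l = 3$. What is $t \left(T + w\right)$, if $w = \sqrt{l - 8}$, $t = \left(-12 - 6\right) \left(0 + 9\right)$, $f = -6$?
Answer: $81 i \left(- \sqrt{38} - 6 \sqrt{2}\right) \approx - 1186.6 i$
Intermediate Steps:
$l = - \frac{3}{2}$ ($l = \left(- \frac{1}{2}\right) 3 = - \frac{3}{2} \approx -1.5$)
$T = 3 i \sqrt{2}$ ($T = \sqrt{-6 - 12} = \sqrt{-18} = 3 i \sqrt{2} \approx 4.2426 i$)
$t = -162$ ($t = \left(-18\right) 9 = -162$)
$w = \frac{i \sqrt{38}}{2}$ ($w = \sqrt{- \frac{3}{2} - 8} = \sqrt{- \frac{19}{2}} = \frac{i \sqrt{38}}{2} \approx 3.0822 i$)
$t \left(T + w\right) = - 162 \left(3 i \sqrt{2} + \frac{i \sqrt{38}}{2}\right) = - 162 \left(\frac{i \sqrt{38}}{2} + 3 i \sqrt{2}\right) = - 486 i \sqrt{2} - 81 i \sqrt{38}$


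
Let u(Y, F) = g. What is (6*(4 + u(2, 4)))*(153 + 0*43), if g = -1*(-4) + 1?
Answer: 8262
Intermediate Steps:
g = 5 (g = 4 + 1 = 5)
u(Y, F) = 5
(6*(4 + u(2, 4)))*(153 + 0*43) = (6*(4 + 5))*(153 + 0*43) = (6*9)*(153 + 0) = 54*153 = 8262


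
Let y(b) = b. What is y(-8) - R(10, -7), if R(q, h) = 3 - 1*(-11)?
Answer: -22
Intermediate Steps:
R(q, h) = 14 (R(q, h) = 3 + 11 = 14)
y(-8) - R(10, -7) = -8 - 1*14 = -8 - 14 = -22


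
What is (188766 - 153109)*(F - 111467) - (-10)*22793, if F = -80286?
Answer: -6837108791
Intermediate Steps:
(188766 - 153109)*(F - 111467) - (-10)*22793 = (188766 - 153109)*(-80286 - 111467) - (-10)*22793 = 35657*(-191753) - 1*(-227930) = -6837336721 + 227930 = -6837108791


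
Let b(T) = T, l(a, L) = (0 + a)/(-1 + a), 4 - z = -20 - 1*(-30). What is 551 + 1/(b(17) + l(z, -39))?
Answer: 68882/125 ≈ 551.06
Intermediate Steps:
z = -6 (z = 4 - (-20 - 1*(-30)) = 4 - (-20 + 30) = 4 - 1*10 = 4 - 10 = -6)
l(a, L) = a/(-1 + a)
551 + 1/(b(17) + l(z, -39)) = 551 + 1/(17 - 6/(-1 - 6)) = 551 + 1/(17 - 6/(-7)) = 551 + 1/(17 - 6*(-⅐)) = 551 + 1/(17 + 6/7) = 551 + 1/(125/7) = 551 + 7/125 = 68882/125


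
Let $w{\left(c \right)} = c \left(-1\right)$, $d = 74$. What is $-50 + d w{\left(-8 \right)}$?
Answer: $542$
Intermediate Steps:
$w{\left(c \right)} = - c$
$-50 + d w{\left(-8 \right)} = -50 + 74 \left(\left(-1\right) \left(-8\right)\right) = -50 + 74 \cdot 8 = -50 + 592 = 542$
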